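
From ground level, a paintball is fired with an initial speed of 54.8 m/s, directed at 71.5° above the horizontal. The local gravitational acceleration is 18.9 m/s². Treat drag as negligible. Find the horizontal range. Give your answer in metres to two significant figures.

Components: vₓ = 54.80 cos 71.5° = 17.39 m/s, v_y0 = 54.80 sin 71.5° = 51.97 m/s.
Flight time T = 2 v_y0 / g = 5.499 s.
Range: R = vₓ T = 17.39 × 5.499 = 95.62 m.

96 m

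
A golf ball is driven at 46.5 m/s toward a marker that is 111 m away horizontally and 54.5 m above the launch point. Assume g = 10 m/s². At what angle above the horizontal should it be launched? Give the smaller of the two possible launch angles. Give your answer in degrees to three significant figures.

Trajectory: y = x tanθ − g x² (1 + tan²θ)/(2v₀²). With x = 111, y = 54.5, v₀ = 46.5, g = 10.0:
28.49 tan²θ − 111 tanθ + (82.99) = 0.
tanθ = [111 ± √(111² − 4 × 28.49 × (82.99))] / (2 × 28.49) = (111 ± 53.51) / 56.98, giving tanθ = 1.009 or 2.887.
θ = 45.26° or 70.89°; the smaller is 45.26°.

45.3°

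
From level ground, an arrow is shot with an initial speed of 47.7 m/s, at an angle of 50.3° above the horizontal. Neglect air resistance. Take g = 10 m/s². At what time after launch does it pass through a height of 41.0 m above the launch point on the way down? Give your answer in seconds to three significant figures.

Horizontal component vₓ = 47.70 cos 50.3° = 30.47 m/s; vertical v_y0 = 47.70 sin 50.3° = 36.70 m/s.
Height y(t) = 36.70 t − 5.000 t² = 41.0 gives 5.000 t² − 36.70 t + 41.0 = 0.
Quadratic formula: t = (36.70 ± √526.92) / 10.0 = (36.70 ± 22.95) / 10.0 → t = 1.375 s or 5.966 s.
The descending-branch root is 5.966 s.

5.97 s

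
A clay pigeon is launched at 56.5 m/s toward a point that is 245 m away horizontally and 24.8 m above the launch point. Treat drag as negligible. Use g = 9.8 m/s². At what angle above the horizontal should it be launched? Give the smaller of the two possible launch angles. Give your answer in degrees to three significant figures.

31.9°

Trajectory: y = x tanθ − g x² (1 + tan²θ)/(2v₀²). With x = 245, y = 24.8, v₀ = 56.5, g = 9.80:
92.14 tan²θ − 245 tanθ + (116.9) = 0.
tanθ = [245 ± √(245² − 4 × 92.14 × (116.9))] / (2 × 92.14) = (245 ± 130.1) / 184.3, giving tanθ = 0.6235 or 2.036.
θ = 31.94° or 63.84°; the smaller is 31.94°.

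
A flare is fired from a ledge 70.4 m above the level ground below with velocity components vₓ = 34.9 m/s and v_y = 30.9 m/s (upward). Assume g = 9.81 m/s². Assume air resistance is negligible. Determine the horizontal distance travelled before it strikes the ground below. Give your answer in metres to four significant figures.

The projectile lands when y = 70.4 + (30.90) t − ½·9.81·t² = 0. Positive root: t = (30.90 + √(30.90² + 2·9.81·70.4)) / 9.81 = (30.90 + 48.33) / 9.81 = 8.077 s.
Horizontal distance: R = vₓ t = 34.90 × 8.077 = 281.9 m.

281.9 m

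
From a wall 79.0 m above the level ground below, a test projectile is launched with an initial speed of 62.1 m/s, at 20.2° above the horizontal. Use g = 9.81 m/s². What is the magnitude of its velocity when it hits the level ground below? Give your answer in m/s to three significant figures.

vₓ = 62.10 cos 20.2° = 58.28 m/s; v_y0 = 62.10 sin 20.2° = 21.44 m/s.
The projectile lands when y = 79.0 + (21.44) t − ½·9.81·t² = 0. Positive root: t = (21.44 + √(21.44² + 2·9.81·79.0)) / 9.81 = (21.44 + 44.83) / 9.81 = 6.756 s.
Vertical velocity at impact: v_y = v_y0 − g t = 21.44 − 9.81 × 6.756 = −44.83 m/s.
Speed: |v| = √(vₓ² + v_y²) = √(58.28² + 44.83²) = 73.53 m/s.

73.5 m/s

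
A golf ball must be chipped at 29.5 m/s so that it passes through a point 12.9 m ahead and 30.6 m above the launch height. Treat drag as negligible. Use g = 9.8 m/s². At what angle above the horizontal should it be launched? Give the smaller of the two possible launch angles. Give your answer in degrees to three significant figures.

Trajectory: y = x tanθ − g x² (1 + tan²θ)/(2v₀²). With x = 12.9, y = 30.6, v₀ = 29.5, g = 9.80:
0.9370 tan²θ − 12.9 tanθ + (31.54) = 0.
tanθ = [12.9 ± √(12.9² − 4 × 0.9370 × (31.54))] / (2 × 0.9370) = (12.9 ± 6.943) / 1.874, giving tanθ = 3.179 or 10.59.
θ = 72.54° or 84.61°; the smaller is 72.54°.

72.5°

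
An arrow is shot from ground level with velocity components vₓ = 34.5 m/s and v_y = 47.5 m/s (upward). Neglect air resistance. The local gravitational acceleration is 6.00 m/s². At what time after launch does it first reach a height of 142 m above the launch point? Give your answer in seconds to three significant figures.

4.00 s

Set y = v_y0 t − ½ g t² = 142: 3.000 t² − 47.50 t + 142 = 0.
t = [47.50 ± √(47.50² − 2·6.00·142)] / 6.00 = (47.50 ± 23.50) / 6.00, so t = 4.000 s or t = 11.83 s.
The first (ascending) time is 4.000 s.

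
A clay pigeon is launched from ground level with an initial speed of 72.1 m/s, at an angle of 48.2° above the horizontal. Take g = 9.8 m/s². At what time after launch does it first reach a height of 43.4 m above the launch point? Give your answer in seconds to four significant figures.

0.8777 s

Horizontal component vₓ = 72.10 cos 48.2° = 48.06 m/s; vertical v_y0 = 72.10 sin 48.2° = 53.75 m/s.
Set y = v_y0 t − ½ g t² = 43.4: 4.900 t² − 53.75 t + 43.4 = 0.
t = [53.75 ± √(53.75² − 2·9.80·43.4)] / 9.80 = (53.75 ± 45.15) / 9.80, so t = 0.8777 s or t = 10.09 s.
The first (ascending) time is 0.8777 s.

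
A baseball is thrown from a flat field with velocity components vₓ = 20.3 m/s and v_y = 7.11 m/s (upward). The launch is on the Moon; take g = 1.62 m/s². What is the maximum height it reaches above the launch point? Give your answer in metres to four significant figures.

15.60 m

Peak height H = v_y0² / (2g) = 50.552 / 3.240 = 15.60 m.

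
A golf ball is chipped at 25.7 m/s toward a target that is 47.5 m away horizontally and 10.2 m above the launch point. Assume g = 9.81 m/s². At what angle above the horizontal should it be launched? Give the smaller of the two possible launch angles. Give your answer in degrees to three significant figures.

Trajectory: y = x tanθ − g x² (1 + tan²θ)/(2v₀²). With x = 47.5, y = 10.2, v₀ = 25.7, g = 9.81:
16.76 tan²θ − 47.5 tanθ + (26.96) = 0.
tanθ = [47.5 ± √(47.5² − 4 × 16.76 × (26.96))] / (2 × 16.76) = (47.5 ± 21.20) / 33.51, giving tanθ = 0.7847 or 2.050.
θ = 38.12° or 64.00°; the smaller is 38.12°.

38.1°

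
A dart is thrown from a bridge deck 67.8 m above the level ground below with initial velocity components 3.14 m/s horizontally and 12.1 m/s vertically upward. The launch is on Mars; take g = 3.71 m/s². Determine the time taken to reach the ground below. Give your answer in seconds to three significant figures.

The projectile lands when y = 67.8 + (12.10) t − ½·3.71·t² = 0. Positive root: t = (12.10 + √(12.10² + 2·3.71·67.8)) / 3.71 = (12.10 + 25.49) / 3.71 = 10.13 s.

10.1 s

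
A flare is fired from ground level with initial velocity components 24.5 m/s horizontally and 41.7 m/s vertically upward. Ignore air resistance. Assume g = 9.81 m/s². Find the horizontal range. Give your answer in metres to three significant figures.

208 m

Flight time T = 2 v_y0 / g = 8.502 s.
Range: R = vₓ T = 24.50 × 8.502 = 208.3 m.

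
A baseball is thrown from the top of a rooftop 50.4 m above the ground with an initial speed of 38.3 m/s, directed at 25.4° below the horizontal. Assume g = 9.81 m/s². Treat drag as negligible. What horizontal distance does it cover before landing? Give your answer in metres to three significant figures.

Components: vₓ = 38.30 cos 25.4° = 34.60 m/s, v_y0 = −16.43 m/s (downward).
Vertical motion (up positive, ground at y = 0): 4.905 t² − (−16.43) t − 50.4 = 0, so t = (−16.43 + √(16.43² + 2·9.81·50.4)) / 9.81 = (−16.43 + 35.48) / 9.81 = 1.942 s.
Horizontal distance: R = vₓ t = 34.60 × 1.942 = 67.19 m.

67.2 m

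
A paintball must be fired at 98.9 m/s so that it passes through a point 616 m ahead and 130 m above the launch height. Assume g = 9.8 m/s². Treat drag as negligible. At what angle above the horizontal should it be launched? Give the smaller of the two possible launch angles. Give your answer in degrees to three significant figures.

33.0°

Trajectory: y = x tanθ − g x² (1 + tan²θ)/(2v₀²). With x = 616, y = 130, v₀ = 98.9, g = 9.80:
190.1 tan²θ − 616 tanθ + (320.1) = 0.
tanθ = [616 ± √(616² − 4 × 190.1 × (320.1))] / (2 × 190.1) = (616 ± 368.9) / 380.2, giving tanθ = 0.6500 or 2.591.
θ = 33.02° or 68.89°; the smaller is 33.02°.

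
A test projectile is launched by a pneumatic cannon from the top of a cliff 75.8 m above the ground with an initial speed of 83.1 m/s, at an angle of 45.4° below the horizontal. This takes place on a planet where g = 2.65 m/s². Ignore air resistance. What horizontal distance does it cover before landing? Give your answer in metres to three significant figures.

72.7 m

vₓ = 83.10 cos 45.4° = 58.35 m/s; v_y0 = −59.17 m/s (downward).
With up positive and y = 0 at the ground: y(t) = 75.8 + (−59.17) t − 1.325 t². Setting y = 0 and taking the positive root: t = [−59.17 + √(59.17² + 2·2.65·75.8)] / 2.65 = (−59.17 + 62.47) / 2.65 = 1.246 s.
Horizontal distance: R = vₓ t = 58.35 × 1.246 = 72.72 m.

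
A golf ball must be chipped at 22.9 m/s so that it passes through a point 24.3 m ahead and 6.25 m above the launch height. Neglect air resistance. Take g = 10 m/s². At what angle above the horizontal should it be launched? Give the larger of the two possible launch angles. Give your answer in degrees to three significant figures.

Trajectory: y = x tanθ − g x² (1 + tan²θ)/(2v₀²). With x = 24.3, y = 6.25, v₀ = 22.9, g = 10.0:
5.630 tan²θ − 24.3 tanθ + (11.88) = 0.
tanθ = [24.3 ± √(24.3² − 4 × 5.630 × (11.88))] / (2 × 5.630) = (24.3 ± 17.97) / 11.26, giving tanθ = 0.5621 or 3.754.
θ = 29.34° or 75.08°; the larger is 75.08°.

75.1°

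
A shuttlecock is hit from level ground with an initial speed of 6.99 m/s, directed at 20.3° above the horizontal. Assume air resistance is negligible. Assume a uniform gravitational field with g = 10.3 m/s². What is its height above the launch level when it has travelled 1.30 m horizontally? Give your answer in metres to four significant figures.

Resolve: vₓ = 6.990 cos 20.3° = 6.556 m/s and v_y0 = 6.990 sin 20.3° = 2.425 m/s.
At x = 1.30 m, t = x/vₓ = 1.30/6.556 = 0.1983 s.
Height: y = v_y0 t − ½ g t² = 2.425 × 0.1983 − 5.150 × 0.1983² = 0.4809 − 0.2025 = 0.2784 m.

0.2784 m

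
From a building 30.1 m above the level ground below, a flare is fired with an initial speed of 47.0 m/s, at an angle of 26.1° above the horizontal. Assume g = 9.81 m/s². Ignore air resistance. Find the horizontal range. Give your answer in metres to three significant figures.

vₓ = 47.00 cos 26.1° = 42.21 m/s; v_y0 = 47.00 sin 26.1° = 20.68 m/s.
The projectile lands when y = 30.1 + (20.68) t − ½·9.81·t² = 0. Positive root: t = (20.68 + √(20.68² + 2·9.81·30.1)) / 9.81 = (20.68 + 31.91) / 9.81 = 5.360 s.
Horizontal distance: R = vₓ t = 42.21 × 5.360 = 226.2 m.

226 m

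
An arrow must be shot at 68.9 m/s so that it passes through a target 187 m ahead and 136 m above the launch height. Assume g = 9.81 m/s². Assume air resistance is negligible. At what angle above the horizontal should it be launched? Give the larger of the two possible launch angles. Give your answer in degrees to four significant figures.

75.89°

Trajectory: y = x tanθ − g x² (1 + tan²θ)/(2v₀²). With x = 187, y = 136, v₀ = 68.9, g = 9.81:
36.13 tan²θ − 187 tanθ + (172.1) = 0.
tanθ = [187 ± √(187² − 4 × 36.13 × (172.1))] / (2 × 36.13) = (187 ± 100.5) / 72.26, giving tanθ = 1.198 or 3.978.
θ = 50.14° or 75.89°; the larger is 75.89°.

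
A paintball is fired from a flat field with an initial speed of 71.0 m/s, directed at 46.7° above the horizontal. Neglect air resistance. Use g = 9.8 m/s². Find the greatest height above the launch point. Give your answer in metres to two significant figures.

vₓ = 71.00 cos 46.7° = 48.69 m/s; v_y0 = 71.00 sin 46.7° = 51.67 m/s.
At the apex v_y = 0, so H = v_y0²/(2g) = 51.67²/19.60 = 136.2 m.

140 m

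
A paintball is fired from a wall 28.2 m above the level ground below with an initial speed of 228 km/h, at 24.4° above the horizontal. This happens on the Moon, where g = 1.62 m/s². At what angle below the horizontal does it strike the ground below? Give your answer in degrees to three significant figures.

25.8°

Convert: 228 km/h = 228/3.6 = 63.33 m/s.
Resolve: vₓ = 63.33 cos 24.4° = 57.68 m/s and v_y0 = 63.33 sin 24.4° = 26.16 m/s.
Vertical motion (up positive, ground at y = 0): 0.8100 t² − (26.16) t − 28.2 = 0, so t = (26.16 + √(26.16² + 2·1.62·28.2)) / 1.62 = (26.16 + 27.85) / 1.62 = 33.34 s.
At impact: v_y = v_y0 − g t = −27.85 m/s; vₓ = 57.68 m/s.
Angle below horizontal: arctan(|v_y|/vₓ) = arctan(27.85/57.68) = 25.78°.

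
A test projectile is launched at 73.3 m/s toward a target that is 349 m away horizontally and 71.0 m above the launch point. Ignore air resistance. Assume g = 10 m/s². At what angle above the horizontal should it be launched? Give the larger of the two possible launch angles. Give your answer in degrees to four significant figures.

Trajectory: y = x tanθ − g x² (1 + tan²θ)/(2v₀²). With x = 349, y = 71.0, v₀ = 73.3, g = 10.0:
113.3 tan²θ − 349 tanθ + (184.3) = 0.
tanθ = [349 ± √(349² − 4 × 113.3 × (184.3))] / (2 × 113.3) = (349 ± 195.5) / 226.7, giving tanθ = 0.6771 or 2.402.
θ = 34.10° or 67.40°; the larger is 67.40°.

67.40°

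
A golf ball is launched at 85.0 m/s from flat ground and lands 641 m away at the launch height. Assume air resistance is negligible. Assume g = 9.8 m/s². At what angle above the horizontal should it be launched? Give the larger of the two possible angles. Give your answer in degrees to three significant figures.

From R = (v₀²/g) sin 2θ: sin 2θ = 9.80 × 641 / 7225.0 = 0.8695.
2θ = 60.40° or 180° − 60.40° = 119.6°, so θ = 30.20° or 59.80°.
The larger angle is 59.80°.

59.8°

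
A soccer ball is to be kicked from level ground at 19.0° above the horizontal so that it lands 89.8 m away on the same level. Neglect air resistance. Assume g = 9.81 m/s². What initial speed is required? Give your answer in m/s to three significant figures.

Level-ground range: R = v₀² sin(2θ)/g, so v₀ = √(gR / sin 2θ).
v₀ = √(9.81 × 89.8 / sin 38.00°) = √(880.9 / 0.6157) = √1430.9 = 37.83 m/s.

37.8 m/s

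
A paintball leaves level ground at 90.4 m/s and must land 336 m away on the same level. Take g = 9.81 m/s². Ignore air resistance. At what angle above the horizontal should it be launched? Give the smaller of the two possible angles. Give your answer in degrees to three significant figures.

R = v₀² sin 2θ / g gives sin 2θ = gR/v₀² = 9.81·336/90.4² = 0.4033.
2θ = 23.79° or 180° − 23.79° = 156.2°, so θ = 11.89° or 78.11°.
The smaller angle is 11.89°.

11.9°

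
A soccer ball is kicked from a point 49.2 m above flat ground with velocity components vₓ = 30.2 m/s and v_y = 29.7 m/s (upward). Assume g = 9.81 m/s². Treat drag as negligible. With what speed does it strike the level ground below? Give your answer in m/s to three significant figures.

Vertical motion (up positive, ground at y = 0): 4.905 t² − (29.70) t − 49.2 = 0, so t = (29.70 + √(29.70² + 2·9.81·49.2)) / 9.81 = (29.70 + 42.98) / 9.81 = 7.409 s.
Vertical velocity at impact: v_y = v_y0 − g t = 29.70 − 9.81 × 7.409 = −42.98 m/s.
Speed: |v| = √(vₓ² + v_y²) = √(30.20² + 42.98²) = 52.53 m/s.

52.5 m/s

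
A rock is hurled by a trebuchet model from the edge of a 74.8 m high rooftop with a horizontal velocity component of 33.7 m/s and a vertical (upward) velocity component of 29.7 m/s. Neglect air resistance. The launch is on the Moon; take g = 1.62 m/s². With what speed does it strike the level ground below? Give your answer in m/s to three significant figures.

47.5 m/s

With up positive and y = 0 at the ground: y(t) = 74.8 + (29.70) t − 0.8100 t². Setting y = 0 and taking the positive root: t = [29.70 + √(29.70² + 2·1.62·74.8)] / 1.62 = (29.70 + 33.53) / 1.62 = 39.03 s.
Vertical velocity at impact: v_y = v_y0 − g t = 29.70 − 1.62 × 39.03 = −33.53 m/s.
Speed: |v| = √(vₓ² + v_y²) = √(33.70² + 33.53²) = 47.54 m/s.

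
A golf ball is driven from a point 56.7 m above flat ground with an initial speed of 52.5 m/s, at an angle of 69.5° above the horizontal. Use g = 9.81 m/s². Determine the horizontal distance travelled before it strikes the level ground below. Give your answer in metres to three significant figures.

Components: vₓ = 52.50 cos 69.5° = 18.39 m/s, v_y0 = 52.50 sin 69.5° = 49.18 m/s.
With up positive and y = 0 at the ground: y(t) = 56.7 + (49.18) t − 4.905 t². Setting y = 0 and taking the positive root: t = [49.18 + √(49.18² + 2·9.81·56.7)] / 9.81 = (49.18 + 59.42) / 9.81 = 11.07 s.
Horizontal distance: R = vₓ t = 18.39 × 11.07 = 203.5 m.

204 m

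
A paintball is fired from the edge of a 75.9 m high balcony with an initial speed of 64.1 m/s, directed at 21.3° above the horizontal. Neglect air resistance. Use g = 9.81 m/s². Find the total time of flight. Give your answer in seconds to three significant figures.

6.97 s

Horizontal component vₓ = 64.10 cos 21.3° = 59.72 m/s; vertical v_y0 = 64.10 sin 21.3° = 23.28 m/s.
The projectile lands when y = 75.9 + (23.28) t − ½·9.81·t² = 0. Positive root: t = (23.28 + √(23.28² + 2·9.81·75.9)) / 9.81 = (23.28 + 45.07) / 9.81 = 6.968 s.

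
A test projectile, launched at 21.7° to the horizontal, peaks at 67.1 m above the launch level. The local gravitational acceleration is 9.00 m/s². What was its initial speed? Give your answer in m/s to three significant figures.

At the peak v_y = 0, so v_y0 = √(2gH) = √(2 × 9.00 × 67.1) = 34.75 m/s.
v_y0 = v₀ sin θ ⇒ v₀ = 34.75 / sin 21.7° = 93.99 m/s.

94.0 m/s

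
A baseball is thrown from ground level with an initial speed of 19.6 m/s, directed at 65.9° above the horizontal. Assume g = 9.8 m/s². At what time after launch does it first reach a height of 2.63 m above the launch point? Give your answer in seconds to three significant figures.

Horizontal component vₓ = 19.60 cos 65.9° = 8.003 m/s; vertical v_y0 = 19.60 sin 65.9° = 17.89 m/s.
Height y(t) = 17.89 t − 4.900 t² = 2.63 gives 4.900 t² − 17.89 t + 2.63 = 0.
Quadratic formula: t = (17.89 ± √268.56) / 9.80 = (17.89 ± 16.39) / 9.80 → t = 0.1534 s or 3.498 s.
The first (ascending) time is 0.1534 s.

0.153 s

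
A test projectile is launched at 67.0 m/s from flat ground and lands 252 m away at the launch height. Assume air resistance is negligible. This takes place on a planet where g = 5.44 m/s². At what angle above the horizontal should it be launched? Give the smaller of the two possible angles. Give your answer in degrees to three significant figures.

8.89°

R = v₀² sin 2θ / g gives sin 2θ = gR/v₀² = 5.44·252/67.0² = 0.3054.
2θ = 17.78° or 180° − 17.78° = 162.2°, so θ = 8.891° or 81.11°.
The smaller angle is 8.891°.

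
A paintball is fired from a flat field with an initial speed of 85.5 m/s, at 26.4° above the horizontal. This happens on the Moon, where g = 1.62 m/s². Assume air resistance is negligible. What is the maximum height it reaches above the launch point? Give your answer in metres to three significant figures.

446 m

Components: vₓ = 85.50 cos 26.4° = 76.58 m/s, v_y0 = 85.50 sin 26.4° = 38.02 m/s.
Maximum height: H = v_y0² / (2g) = 38.02² / (2 × 1.62) = 446.1 m.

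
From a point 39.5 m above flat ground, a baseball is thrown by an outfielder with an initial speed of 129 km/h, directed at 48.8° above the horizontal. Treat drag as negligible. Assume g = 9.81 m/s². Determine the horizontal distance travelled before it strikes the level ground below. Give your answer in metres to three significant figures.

158 m

Convert: 129 km/h = 129/3.6 = 35.83 m/s.
Horizontal component vₓ = 35.83 cos 48.8° = 23.60 m/s; vertical v_y0 = 35.83 sin 48.8° = 26.96 m/s.
The projectile lands when y = 39.5 + (26.96) t − ½·9.81·t² = 0. Positive root: t = (26.96 + √(26.96² + 2·9.81·39.5)) / 9.81 = (26.96 + 38.75) / 9.81 = 6.699 s.
Horizontal distance: R = vₓ t = 23.60 × 6.699 = 158.1 m.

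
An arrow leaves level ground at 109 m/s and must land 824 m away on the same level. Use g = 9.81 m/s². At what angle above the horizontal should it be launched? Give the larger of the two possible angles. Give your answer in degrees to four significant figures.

From R = (v₀²/g) sin 2θ: sin 2θ = 9.81 × 824 / 11881 = 0.6804.
2θ = 42.87° or 180° − 42.87° = 137.1°, so θ = 21.44° or 68.56°.
The larger angle is 68.56°.

68.56°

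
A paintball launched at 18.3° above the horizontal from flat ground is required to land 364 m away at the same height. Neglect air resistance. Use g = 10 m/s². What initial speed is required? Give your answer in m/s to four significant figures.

From R = (v₀² / g) sin 2θ: v₀ = √(gR / sin 2θ).
v₀ = √(10.0 × 364 / sin 36.60°) = √(3640 / 0.5962) = √6105.1 = 78.14 m/s.

78.14 m/s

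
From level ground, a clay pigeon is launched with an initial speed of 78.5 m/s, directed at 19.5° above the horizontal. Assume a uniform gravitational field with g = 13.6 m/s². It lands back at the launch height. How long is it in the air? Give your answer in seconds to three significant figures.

Horizontal component vₓ = 78.50 cos 19.5° = 74.00 m/s; vertical v_y0 = 78.50 sin 19.5° = 26.20 m/s.
It returns to y = 0 when t = 2 v_y0 / g = 2(26.20)/13.6 = 3.854 s.

3.85 s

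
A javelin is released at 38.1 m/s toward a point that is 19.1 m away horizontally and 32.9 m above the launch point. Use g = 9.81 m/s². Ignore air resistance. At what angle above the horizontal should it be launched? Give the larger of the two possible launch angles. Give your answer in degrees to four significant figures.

85.74°

Trajectory: y = x tanθ − g x² (1 + tan²θ)/(2v₀²). With x = 19.1, y = 32.9, v₀ = 38.1, g = 9.81:
1.233 tan²θ − 19.1 tanθ + (34.13) = 0.
tanθ = [19.1 ± √(19.1² − 4 × 1.233 × (34.13))] / (2 × 1.233) = (19.1 ± 14.02) / 2.465, giving tanθ = 2.061 or 13.43.
θ = 64.12° or 85.74°; the larger is 85.74°.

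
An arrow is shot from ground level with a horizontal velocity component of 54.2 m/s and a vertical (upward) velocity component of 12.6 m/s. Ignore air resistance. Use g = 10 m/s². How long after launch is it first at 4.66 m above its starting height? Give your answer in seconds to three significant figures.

0.450 s

Set y = v_y0 t − ½ g t² = 4.66: 5.000 t² − 12.60 t + 4.66 = 0.
Quadratic formula: t = (12.60 ± √65.560) / 10.0 = (12.60 ± 8.097) / 10.0 → t = 0.4503 s or 2.070 s.
The first (ascending) time is 0.4503 s.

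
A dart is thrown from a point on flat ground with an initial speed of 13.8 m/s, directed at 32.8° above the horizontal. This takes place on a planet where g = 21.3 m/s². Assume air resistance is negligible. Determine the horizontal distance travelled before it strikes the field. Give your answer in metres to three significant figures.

8.14 m

Components: vₓ = 13.80 cos 32.8° = 11.60 m/s, v_y0 = 13.80 sin 32.8° = 7.476 m/s.
Time aloft: T = 2 v_y0 / g = 2 × 7.476 / 21.3 = 0.7019 s.
Range: R = vₓ T = 11.60 × 0.7019 = 8.142 m.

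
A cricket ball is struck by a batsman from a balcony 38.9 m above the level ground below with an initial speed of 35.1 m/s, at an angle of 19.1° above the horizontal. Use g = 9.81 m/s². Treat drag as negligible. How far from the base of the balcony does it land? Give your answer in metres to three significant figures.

140 m

Resolve: vₓ = 35.10 cos 19.1° = 33.17 m/s and v_y0 = 35.10 sin 19.1° = 11.49 m/s.
The projectile lands when y = 38.9 + (11.49) t − ½·9.81·t² = 0. Positive root: t = (11.49 + √(11.49² + 2·9.81·38.9)) / 9.81 = (11.49 + 29.92) / 9.81 = 4.221 s.
Horizontal distance: R = vₓ t = 33.17 × 4.221 = 140.0 m.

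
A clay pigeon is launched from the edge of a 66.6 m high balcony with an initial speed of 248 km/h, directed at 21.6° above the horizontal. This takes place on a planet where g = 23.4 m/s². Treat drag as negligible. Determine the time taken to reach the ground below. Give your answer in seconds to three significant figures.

3.70 s

Convert: 248 km/h = 248/3.6 = 68.89 m/s.
Components: vₓ = 68.89 cos 21.6° = 64.05 m/s, v_y0 = 68.89 sin 21.6° = 25.36 m/s.
The projectile lands when y = 66.6 + (25.36) t − ½·23.4·t² = 0. Positive root: t = (25.36 + √(25.36² + 2·23.4·66.6)) / 23.4 = (25.36 + 61.32) / 23.4 = 3.704 s.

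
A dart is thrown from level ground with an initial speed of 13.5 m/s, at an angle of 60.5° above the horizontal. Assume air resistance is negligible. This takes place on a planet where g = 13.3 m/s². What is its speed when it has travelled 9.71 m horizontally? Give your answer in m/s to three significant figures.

Horizontal component vₓ = 13.50 cos 60.5° = 6.648 m/s; vertical v_y0 = 13.50 sin 60.5° = 11.75 m/s.
At x = 9.71 m, t = x/vₓ = 9.71/6.648 = 1.461 s.
Vertical velocity there: v_y = v_y0 − g t = 11.75 − 13.3 × 1.461 = −7.677 m/s.
Speed: √(vₓ² + v_y²) = √(6.648² + 7.677²) = 10.16 m/s.

10.2 m/s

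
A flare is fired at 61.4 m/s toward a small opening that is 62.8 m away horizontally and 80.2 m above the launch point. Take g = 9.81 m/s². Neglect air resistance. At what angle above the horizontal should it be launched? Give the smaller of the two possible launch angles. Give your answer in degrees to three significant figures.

Trajectory: y = x tanθ − g x² (1 + tan²θ)/(2v₀²). With x = 62.8, y = 80.2, v₀ = 61.4, g = 9.81:
5.131 tan²θ − 62.8 tanθ + (85.33) = 0.
tanθ = [62.8 ± √(62.8² − 4 × 5.131 × (85.33))] / (2 × 5.131) = (62.8 ± 46.82) / 10.26, giving tanθ = 1.557 or 10.68.
θ = 57.29° or 84.65°; the smaller is 57.29°.

57.3°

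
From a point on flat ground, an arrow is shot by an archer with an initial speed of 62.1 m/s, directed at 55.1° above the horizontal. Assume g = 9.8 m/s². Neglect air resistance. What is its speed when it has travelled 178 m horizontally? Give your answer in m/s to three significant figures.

35.6 m/s

Components: vₓ = 62.10 cos 55.1° = 35.53 m/s, v_y0 = 62.10 sin 55.1° = 50.93 m/s.
Time to reach x = 178 m: t = x/vₓ = 178/35.53 = 5.010 s.
Vertical velocity there: v_y = v_y0 − g t = 50.93 − 9.80 × 5.010 = 1.835 m/s.
Speed: √(vₓ² + v_y²) = √(35.53² + 1.835²) = 35.58 m/s.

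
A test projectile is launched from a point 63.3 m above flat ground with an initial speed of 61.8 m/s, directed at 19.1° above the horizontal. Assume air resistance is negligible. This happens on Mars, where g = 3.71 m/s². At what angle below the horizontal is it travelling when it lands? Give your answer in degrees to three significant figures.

Components: vₓ = 61.80 cos 19.1° = 58.40 m/s, v_y0 = 61.80 sin 19.1° = 20.22 m/s.
The projectile lands when y = 63.3 + (20.22) t − ½·3.71·t² = 0. Positive root: t = (20.22 + √(20.22² + 2·3.71·63.3)) / 3.71 = (20.22 + 29.64) / 3.71 = 13.44 s.
At impact: v_y = v_y0 − g t = −29.64 m/s; vₓ = 58.40 m/s.
Angle below horizontal: arctan(|v_y|/vₓ) = arctan(29.64/58.40) = 26.91°.

26.9°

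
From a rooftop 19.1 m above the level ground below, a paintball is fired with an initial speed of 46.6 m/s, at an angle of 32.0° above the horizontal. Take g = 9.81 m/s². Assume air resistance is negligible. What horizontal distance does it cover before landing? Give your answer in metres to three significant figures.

226 m

vₓ = 46.60 cos 32.0° = 39.52 m/s; v_y0 = 46.60 sin 32.0° = 24.69 m/s.
Vertical motion (up positive, ground at y = 0): 4.905 t² − (24.69) t − 19.1 = 0, so t = (24.69 + √(24.69² + 2·9.81·19.1)) / 9.81 = (24.69 + 31.38) / 9.81 = 5.716 s.
Horizontal distance: R = vₓ t = 39.52 × 5.716 = 225.9 m.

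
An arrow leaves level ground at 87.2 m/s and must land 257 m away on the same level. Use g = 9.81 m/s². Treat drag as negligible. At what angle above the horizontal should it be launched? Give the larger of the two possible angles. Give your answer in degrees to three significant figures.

R = v₀² sin 2θ / g gives sin 2θ = gR/v₀² = 9.81·257/87.2² = 0.3316.
2θ = 19.36° or 180° − 19.36° = 160.6°, so θ = 9.682° or 80.32°.
The larger angle is 80.32°.

80.3°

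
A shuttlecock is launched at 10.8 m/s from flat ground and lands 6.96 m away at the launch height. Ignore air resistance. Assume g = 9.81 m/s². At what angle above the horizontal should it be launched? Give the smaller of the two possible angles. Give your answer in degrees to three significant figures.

17.9°

Level-ground range R = v₀² sin(2θ)/g ⇒ sin(2θ) = gR/v₀² = 9.81 × 6.96 / 10.8² = 0.5854.
2θ = 35.83° or 180° − 35.83° = 144.2°, so θ = 17.91° or 72.09°.
The smaller angle is 17.91°.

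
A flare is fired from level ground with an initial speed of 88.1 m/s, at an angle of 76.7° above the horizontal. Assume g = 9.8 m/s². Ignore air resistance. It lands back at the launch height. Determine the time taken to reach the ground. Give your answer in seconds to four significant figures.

17.50 s

vₓ = 88.10 cos 76.7° = 20.27 m/s; v_y0 = 88.10 sin 76.7° = 85.74 m/s.
It returns to y = 0 when t = 2 v_y0 / g = 2(85.74)/9.80 = 17.50 s.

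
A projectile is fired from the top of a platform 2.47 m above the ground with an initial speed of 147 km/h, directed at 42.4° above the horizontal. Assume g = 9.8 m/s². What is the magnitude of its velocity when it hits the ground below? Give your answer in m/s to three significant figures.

41.4 m/s

Convert: 147 km/h = 147/3.6 = 40.83 m/s.
Resolve: vₓ = 40.83 cos 42.4° = 30.15 m/s and v_y0 = 40.83 sin 42.4° = 27.53 m/s.
With up positive and y = 0 at the ground: y(t) = 2.47 + (27.53) t − 4.900 t². Setting y = 0 and taking the positive root: t = [27.53 + √(27.53² + 2·9.80·2.47)] / 9.80 = (27.53 + 28.40) / 9.80 = 5.708 s.
Vertical velocity at impact: v_y = v_y0 − g t = 27.53 − 9.80 × 5.708 = −28.40 m/s.
Speed: |v| = √(vₓ² + v_y²) = √(30.15² + 28.40²) = 41.42 m/s.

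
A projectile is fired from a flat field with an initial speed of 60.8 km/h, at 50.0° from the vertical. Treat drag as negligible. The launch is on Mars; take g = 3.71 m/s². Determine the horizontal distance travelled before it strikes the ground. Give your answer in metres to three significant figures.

75.7 m

Convert: 60.8 km/h = 60.8/3.6 = 16.89 m/s.
Horizontal component vₓ = 16.89 sin 50.0° = 12.94 m/s; vertical v_y0 = 16.89 cos 50.0° = 10.86 m/s.
Flight time T = 2 v_y0 / g = 5.852 s.
Horizontal distance R = vₓ T = 12.94 × 5.852 = 75.71 m.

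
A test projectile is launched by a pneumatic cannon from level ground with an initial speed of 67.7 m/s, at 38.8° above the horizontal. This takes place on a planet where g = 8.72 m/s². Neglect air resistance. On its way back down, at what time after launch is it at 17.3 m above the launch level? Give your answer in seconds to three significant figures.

Components: vₓ = 67.70 cos 38.8° = 52.76 m/s, v_y0 = 67.70 sin 38.8° = 42.42 m/s.
Height y(t) = 42.42 t − 4.360 t² = 17.3 gives 4.360 t² − 42.42 t + 17.3 = 0.
Quadratic formula: t = (42.42 ± √1497.8) / 8.72 = (42.42 ± 38.70) / 8.72 → t = 0.4265 s or 9.303 s.
The descending-branch root is 9.303 s.

9.30 s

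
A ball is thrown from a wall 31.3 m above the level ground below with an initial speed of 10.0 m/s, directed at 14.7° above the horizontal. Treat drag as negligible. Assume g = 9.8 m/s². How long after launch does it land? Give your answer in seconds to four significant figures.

Horizontal component vₓ = 10.00 cos 14.7° = 9.673 m/s; vertical v_y0 = 10.00 sin 14.7° = 2.538 m/s.
The projectile lands when y = 31.3 + (2.538) t − ½·9.80·t² = 0. Positive root: t = (2.538 + √(2.538² + 2·9.80·31.3)) / 9.80 = (2.538 + 24.90) / 9.80 = 2.800 s.

2.800 s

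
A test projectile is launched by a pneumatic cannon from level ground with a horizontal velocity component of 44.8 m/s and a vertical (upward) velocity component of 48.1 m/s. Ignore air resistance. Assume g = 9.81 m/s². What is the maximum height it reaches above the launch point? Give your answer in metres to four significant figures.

At the apex v_y = 0, so H = v_y0²/(2g) = 48.10²/19.62 = 117.9 m.

117.9 m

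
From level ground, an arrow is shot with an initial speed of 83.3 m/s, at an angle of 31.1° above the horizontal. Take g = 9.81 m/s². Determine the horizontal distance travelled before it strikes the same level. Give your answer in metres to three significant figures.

Horizontal component vₓ = 83.30 cos 31.1° = 71.33 m/s; vertical v_y0 = 83.30 sin 31.1° = 43.03 m/s.
Flight time T = 2 v_y0 / g = 8.772 s.
Horizontal distance R = vₓ T = 71.33 × 8.772 = 625.7 m.

626 m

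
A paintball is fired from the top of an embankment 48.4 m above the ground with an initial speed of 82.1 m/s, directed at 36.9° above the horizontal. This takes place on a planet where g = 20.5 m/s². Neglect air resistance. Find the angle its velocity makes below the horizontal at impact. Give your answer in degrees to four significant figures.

45.34°

Resolve: vₓ = 82.10 cos 36.9° = 65.65 m/s and v_y0 = 82.10 sin 36.9° = 49.29 m/s.
Vertical motion (up positive, ground at y = 0): 10.25 t² − (49.29) t − 48.4 = 0, so t = (49.29 + √(49.29² + 2·20.5·48.4)) / 20.5 = (49.29 + 66.44) / 20.5 = 5.646 s.
At impact: v_y = v_y0 − g t = −66.44 m/s; vₓ = 65.65 m/s.
Angle below horizontal: arctan(|v_y|/vₓ) = arctan(66.44/65.65) = 45.34°.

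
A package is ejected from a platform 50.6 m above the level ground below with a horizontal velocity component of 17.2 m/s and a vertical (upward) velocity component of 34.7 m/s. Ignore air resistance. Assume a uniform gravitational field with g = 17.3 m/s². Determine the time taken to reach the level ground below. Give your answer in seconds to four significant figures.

Vertical motion (up positive, ground at y = 0): 8.650 t² − (34.70) t − 50.6 = 0, so t = (34.70 + √(34.70² + 2·17.3·50.6)) / 17.3 = (34.70 + 54.36) / 17.3 = 5.148 s.

5.148 s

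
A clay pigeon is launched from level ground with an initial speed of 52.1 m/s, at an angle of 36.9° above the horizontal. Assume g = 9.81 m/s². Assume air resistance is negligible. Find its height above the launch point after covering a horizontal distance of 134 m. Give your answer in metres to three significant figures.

vₓ = 52.10 cos 36.9° = 41.66 m/s; v_y0 = 52.10 sin 36.9° = 31.28 m/s.
At x = 134 m, t = x/vₓ = 134/41.66 = 3.216 s.
Height: y = v_y0 t − ½ g t² = 31.28 × 3.216 − 4.905 × 3.216² = 100.6 − 50.74 = 49.87 m.

49.9 m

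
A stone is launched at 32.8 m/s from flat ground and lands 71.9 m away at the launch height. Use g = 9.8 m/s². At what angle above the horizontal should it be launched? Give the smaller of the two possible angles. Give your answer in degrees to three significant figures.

20.5°

From R = (v₀²/g) sin 2θ: sin 2θ = 9.80 × 71.9 / 1075.8 = 0.6549.
2θ = 40.92° or 180° − 40.92° = 139.1°, so θ = 20.46° or 69.54°.
The smaller angle is 20.46°.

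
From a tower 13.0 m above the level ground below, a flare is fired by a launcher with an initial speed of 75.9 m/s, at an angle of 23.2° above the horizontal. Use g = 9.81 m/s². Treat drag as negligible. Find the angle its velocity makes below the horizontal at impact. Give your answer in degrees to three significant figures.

25.9°

Components: vₓ = 75.90 cos 23.2° = 69.76 m/s, v_y0 = 75.90 sin 23.2° = 29.90 m/s.
With up positive and y = 0 at the ground: y(t) = 13.0 + (29.90) t − 4.905 t². Setting y = 0 and taking the positive root: t = [29.90 + √(29.90² + 2·9.81·13.0)] / 9.81 = (29.90 + 33.90) / 9.81 = 6.503 s.
At impact: v_y = v_y0 − g t = −33.90 m/s; vₓ = 69.76 m/s.
Angle below horizontal: arctan(|v_y|/vₓ) = arctan(33.90/69.76) = 25.92°.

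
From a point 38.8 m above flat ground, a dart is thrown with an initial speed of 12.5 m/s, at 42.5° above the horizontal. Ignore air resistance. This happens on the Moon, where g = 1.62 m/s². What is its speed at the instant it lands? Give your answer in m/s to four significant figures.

Horizontal component vₓ = 12.50 cos 42.5° = 9.216 m/s; vertical v_y0 = 12.50 sin 42.5° = 8.445 m/s.
Vertical motion (up positive, ground at y = 0): 0.8100 t² − (8.445) t − 38.8 = 0, so t = (8.445 + √(8.445² + 2·1.62·38.8)) / 1.62 = (8.445 + 14.04) / 1.62 = 13.88 s.
Vertical velocity at impact: v_y = v_y0 − g t = 8.445 − 1.62 × 13.88 = −14.04 m/s.
Speed: |v| = √(vₓ² + v_y²) = √(9.216² + 14.04²) = 16.79 m/s.

16.79 m/s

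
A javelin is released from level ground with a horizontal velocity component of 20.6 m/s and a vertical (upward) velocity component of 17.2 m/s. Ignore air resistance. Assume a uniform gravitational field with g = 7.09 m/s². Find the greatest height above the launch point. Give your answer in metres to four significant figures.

20.86 m

Maximum height: H = v_y0² / (2g) = 17.20² / (2 × 7.09) = 20.86 m.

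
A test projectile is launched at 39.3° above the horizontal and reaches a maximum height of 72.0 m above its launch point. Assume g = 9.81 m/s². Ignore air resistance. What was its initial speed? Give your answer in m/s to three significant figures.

At the peak v_y = 0, so v_y0 = √(2gH) = √(2 × 9.81 × 72.0) = 37.59 m/s.
v_y0 = v₀ sin θ ⇒ v₀ = 37.59 / sin 39.3° = 59.34 m/s.

59.3 m/s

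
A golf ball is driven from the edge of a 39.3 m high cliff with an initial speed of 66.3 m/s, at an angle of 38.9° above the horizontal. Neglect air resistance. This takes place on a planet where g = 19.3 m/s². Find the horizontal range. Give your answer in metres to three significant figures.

264 m

Resolve: vₓ = 66.30 cos 38.9° = 51.60 m/s and v_y0 = 66.30 sin 38.9° = 41.63 m/s.
Vertical motion (up positive, ground at y = 0): 9.650 t² − (41.63) t − 39.3 = 0, so t = (41.63 + √(41.63² + 2·19.3·39.3)) / 19.3 = (41.63 + 57.01) / 19.3 = 5.111 s.
Horizontal distance: R = vₓ t = 51.60 × 5.111 = 263.7 m.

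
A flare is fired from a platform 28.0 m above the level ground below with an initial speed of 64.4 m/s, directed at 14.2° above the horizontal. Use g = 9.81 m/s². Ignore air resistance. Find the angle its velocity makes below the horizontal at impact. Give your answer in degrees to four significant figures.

24.36°

Components: vₓ = 64.40 cos 14.2° = 62.43 m/s, v_y0 = 64.40 sin 14.2° = 15.80 m/s.
With up positive and y = 0 at the ground: y(t) = 28.0 + (15.80) t − 4.905 t². Setting y = 0 and taking the positive root: t = [15.80 + √(15.80² + 2·9.81·28.0)] / 9.81 = (15.80 + 28.27) / 9.81 = 4.492 s.
At impact: v_y = v_y0 − g t = −28.27 m/s; vₓ = 62.43 m/s.
Angle below horizontal: arctan(|v_y|/vₓ) = arctan(28.27/62.43) = 24.36°.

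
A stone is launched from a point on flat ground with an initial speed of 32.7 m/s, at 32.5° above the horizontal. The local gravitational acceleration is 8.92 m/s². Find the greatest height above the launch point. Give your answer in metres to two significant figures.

Horizontal component vₓ = 32.70 cos 32.5° = 27.58 m/s; vertical v_y0 = 32.70 sin 32.5° = 17.57 m/s.
Maximum height: H = v_y0² / (2g) = 17.57² / (2 × 8.92) = 17.30 m.

17 m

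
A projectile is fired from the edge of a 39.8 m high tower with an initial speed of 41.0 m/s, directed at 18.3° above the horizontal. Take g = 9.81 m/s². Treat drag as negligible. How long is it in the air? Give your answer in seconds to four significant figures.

4.449 s

Components: vₓ = 41.00 cos 18.3° = 38.93 m/s, v_y0 = 41.00 sin 18.3° = 12.87 m/s.
Vertical motion (up positive, ground at y = 0): 4.905 t² − (12.87) t − 39.8 = 0, so t = (12.87 + √(12.87² + 2·9.81·39.8)) / 9.81 = (12.87 + 30.77) / 9.81 = 4.449 s.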